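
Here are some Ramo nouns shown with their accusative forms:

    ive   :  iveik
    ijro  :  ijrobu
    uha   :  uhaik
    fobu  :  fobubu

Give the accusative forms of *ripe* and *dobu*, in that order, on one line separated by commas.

ripeik, dobubu

The pattern is rounding harmony: -bu when the last vowel of the stem is a rounded vowel (*ijro*, *fobu*); -ik when the last vowel of the stem is an unrounded vowel (*ive*, *uha*).
The last vowel of *ripe* is /e/, which is an unrounded vowel, so the suffix is -ik, giving *ripeik*.
*dobu*: last vowel = /u/, a rounded vowel → -bu → *dobubu*.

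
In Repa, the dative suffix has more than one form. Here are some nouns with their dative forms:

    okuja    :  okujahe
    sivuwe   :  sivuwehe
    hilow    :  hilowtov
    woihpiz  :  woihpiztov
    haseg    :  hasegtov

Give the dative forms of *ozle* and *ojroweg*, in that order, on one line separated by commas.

Looking at the final sound of each stem: -tov when the stem ends in a consonant (*hilow*, *woihpiz*, *haseg*); -he when the stem ends in a vowel (*okuja*, *sivuwe*).
*ozle*: final sound = /e/, a vowel → -he → *ozlehe*.
The final sound of *ojroweg* is /g/, which is a consonant, so the suffix is -tov, giving *ojrowegtov*.

ozlehe, ojrowegtov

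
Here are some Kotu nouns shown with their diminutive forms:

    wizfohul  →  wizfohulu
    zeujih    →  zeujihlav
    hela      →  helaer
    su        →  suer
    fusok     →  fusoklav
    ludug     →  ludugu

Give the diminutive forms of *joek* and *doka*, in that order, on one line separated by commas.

The pattern is voicing of the final sound: -lav when the stem ends in a voiceless consonant (*zeujih*, *fusok*); -u when the stem ends in a voiced consonant (*wizfohul*, *ludug*); -er when the stem ends in a vowel (*hela*, *su*).
The final sound of *joek* is /k/, which is a voiceless consonant, so the suffix is -lav, giving *joeklav*.
Since the final sound of *doka* is /a/ (a vowel), it takes -er, giving *dokaer*.

joeklav, dokaer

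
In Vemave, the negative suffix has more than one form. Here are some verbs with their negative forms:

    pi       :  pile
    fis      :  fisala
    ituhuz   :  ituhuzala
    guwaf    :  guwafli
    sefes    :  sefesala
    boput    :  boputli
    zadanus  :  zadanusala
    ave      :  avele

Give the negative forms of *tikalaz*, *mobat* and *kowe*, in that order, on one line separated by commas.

tikalazala, mobatli, kowele

The suffix is conditioned by the final sound: -ala when the stem ends in a sibilant (*fis*, *ituhuz*, *sefes*, *zadanus*); -li when the stem ends in a non-sibilant consonant (*guwaf*, *boput*); -le when the stem ends in a vowel (*pi*, *ave*).
Since the final sound of *tikalaz* is /z/ (a sibilant), it takes -ala, giving *tikalazala*.
*mobat*: final sound = /t/, a non-sibilant consonant → -li → *mobatli*.
*kowe* — final sound /e/ (a vowel) → -le → *kowele*.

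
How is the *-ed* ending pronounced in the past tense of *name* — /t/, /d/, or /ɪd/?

The stem *name* ends in a voiced sound other than /d/.
The -ed suffix is realized as /ɪd/ after /t, d/; as /t/ after other voiceless consonants; and as /d/ after other voiced sounds.
So -ed on *name* is pronounced /d/.

/d/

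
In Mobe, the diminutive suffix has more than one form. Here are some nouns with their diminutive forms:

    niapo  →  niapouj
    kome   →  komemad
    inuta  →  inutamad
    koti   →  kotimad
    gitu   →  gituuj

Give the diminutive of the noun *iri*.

The suffix is conditioned by the last vowel: -uj when the last vowel of the stem is a rounded vowel (*niapo*, *gitu*); -mad when the last vowel of the stem is an unrounded vowel (*kome*, *inuta*, *koti*).
The last vowel of *iri* is /i/, which is an unrounded vowel, so the suffix is -mad, giving *irimad*.

irimad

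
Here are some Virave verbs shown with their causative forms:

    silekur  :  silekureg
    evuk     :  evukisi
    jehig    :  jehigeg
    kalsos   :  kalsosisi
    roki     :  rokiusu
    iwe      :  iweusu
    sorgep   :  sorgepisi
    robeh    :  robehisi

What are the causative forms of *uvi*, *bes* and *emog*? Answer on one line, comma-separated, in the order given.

The alternation tracks the final sound of the stem — -isi when the stem ends in a voiceless consonant (*evuk*, *kalsos*, *sorgep*, *robeh*); -eg when the stem ends in a voiced consonant (*silekur*, *jehig*); -usu when the stem ends in a vowel (*roki*, *iwe*).
The final sound of *uvi* is /i/, which is a vowel, so the suffix is -usu, giving *uviusu*.
*bes*: final sound = /s/, a voiceless consonant → -isi → *besisi*.
*emog*: final sound = /g/, a voiced consonant → -eg → *emogeg*.

uviusu, besisi, emogeg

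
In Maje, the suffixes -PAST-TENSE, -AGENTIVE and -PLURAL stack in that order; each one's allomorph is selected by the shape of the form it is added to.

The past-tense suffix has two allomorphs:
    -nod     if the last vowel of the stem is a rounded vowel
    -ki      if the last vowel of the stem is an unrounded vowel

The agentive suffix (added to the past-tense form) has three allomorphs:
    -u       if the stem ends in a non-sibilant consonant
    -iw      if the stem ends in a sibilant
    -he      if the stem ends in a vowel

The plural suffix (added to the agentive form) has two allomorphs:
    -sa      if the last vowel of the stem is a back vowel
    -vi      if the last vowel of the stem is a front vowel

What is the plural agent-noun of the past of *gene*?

*gene* — last vowel /e/ (an unrounded vowel) → -ki → *geneki*.
The past-tense form *geneki* — final sound /i/ (a vowel) → -he → *genekihe*.
The agentive form *genekihe* — last vowel /e/ (a front vowel) → -vi → *genekihevi*.

genekihevi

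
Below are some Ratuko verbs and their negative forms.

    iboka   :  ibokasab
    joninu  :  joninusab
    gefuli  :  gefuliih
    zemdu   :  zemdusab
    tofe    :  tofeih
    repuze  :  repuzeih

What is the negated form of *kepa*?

kepasab

The pattern is front/back vowel harmony: -ih when the last vowel of the stem is a front vowel (*gefuli*, *tofe*, *repuze*); -sab when the last vowel of the stem is a back vowel (*iboka*, *joninu*, *zemdu*).
*kepa*: last vowel = /a/, a back vowel → -sab → *kepasab*.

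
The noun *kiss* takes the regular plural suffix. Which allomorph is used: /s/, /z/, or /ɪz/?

/ɪz/

The stem *kiss* ends in a sibilant (/s, z, ʃ, ʒ, tʃ, dʒ/).
The plural suffix surfaces as /ɪz/ after sibilants, /s/ after other voiceless consonants, and /z/ after other voiced sounds.
So the plural -s on *kiss* is pronounced /ɪz/.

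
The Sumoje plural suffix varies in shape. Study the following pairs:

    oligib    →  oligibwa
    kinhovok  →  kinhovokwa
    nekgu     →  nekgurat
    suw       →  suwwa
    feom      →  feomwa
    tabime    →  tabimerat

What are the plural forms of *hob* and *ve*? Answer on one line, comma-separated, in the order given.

The pattern is consonant vs. vowel: -wa when the stem ends in a consonant (*oligib*, *kinhovok*, *suw*, *feom*); -rat when the stem ends in a vowel (*nekgu*, *tabime*).
*hob* — final sound /b/ (a consonant) → -wa → *hobwa*.
*ve*: final sound = /e/, a vowel → -rat → *verat*.

hobwa, verat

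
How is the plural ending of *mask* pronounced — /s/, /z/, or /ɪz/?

The stem *mask* ends in a voiceless non-sibilant consonant.
The plural suffix surfaces as /ɪz/ after sibilants, /s/ after other voiceless consonants, and /z/ after other voiced sounds.
So the plural -s on *mask* is pronounced /s/.

/s/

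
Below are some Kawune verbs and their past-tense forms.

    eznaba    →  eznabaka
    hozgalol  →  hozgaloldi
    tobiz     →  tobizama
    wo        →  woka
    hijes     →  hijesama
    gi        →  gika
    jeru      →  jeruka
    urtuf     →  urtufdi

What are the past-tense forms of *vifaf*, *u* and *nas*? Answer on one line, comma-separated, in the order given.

vifafdi, uka, nasama

The suffix is conditioned by the final sound: -ama when the stem ends in a sibilant (*tobiz*, *hijes*); -di when the stem ends in a non-sibilant consonant (*hozgalol*, *urtuf*); -ka when the stem ends in a vowel (*eznaba*, *wo*, *gi*, *jeru*).
Since the final sound of *vifaf* is /f/ (a non-sibilant consonant), it takes -di, giving *vifafdi*.
Since the final sound of *u* is /u/ (a vowel), it takes -ka, giving *uka*.
*nas*: final sound = /s/, a sibilant → -ama → *nasama*.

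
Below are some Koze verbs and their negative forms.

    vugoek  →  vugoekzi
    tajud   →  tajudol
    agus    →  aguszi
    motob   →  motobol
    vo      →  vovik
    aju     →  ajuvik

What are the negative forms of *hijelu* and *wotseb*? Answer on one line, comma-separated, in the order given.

The alternation tracks the final sound of the stem — -zi when the stem ends in a voiceless consonant (*vugoek*, *agus*); -ol when the stem ends in a voiced consonant (*tajud*, *motob*); -vik when the stem ends in a vowel (*vo*, *aju*).
The final sound of *hijelu* is /u/, which is a vowel, so the suffix is -vik, giving *hijeluvik*.
Since the final sound of *wotseb* is /b/ (a voiced consonant), it takes -ol, giving *wotsebol*.

hijeluvik, wotsebol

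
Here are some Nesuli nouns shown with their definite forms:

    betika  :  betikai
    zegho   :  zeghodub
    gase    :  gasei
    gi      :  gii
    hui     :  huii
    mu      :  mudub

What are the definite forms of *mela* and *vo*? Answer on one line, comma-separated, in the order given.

melai, vodub

The pattern is rounding harmony: -dub when the last vowel of the stem is a rounded vowel (*zegho*, *mu*); -i when the last vowel of the stem is an unrounded vowel (*betika*, *gase*, *gi*, *hui*).
*mela* — last vowel /a/ (an unrounded vowel) → -i → *melai*.
*vo* — last vowel /o/ (a rounded vowel) → -dub → *vodub*.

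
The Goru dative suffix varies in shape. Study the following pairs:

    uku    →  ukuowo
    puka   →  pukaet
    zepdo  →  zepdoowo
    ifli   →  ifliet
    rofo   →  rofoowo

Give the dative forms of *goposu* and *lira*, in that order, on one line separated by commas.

goposuowo, liraet

Looking at the last vowel of each stem: -owo when the last vowel of the stem is a rounded vowel (*uku*, *zepdo*, *rofo*); -et when the last vowel of the stem is an unrounded vowel (*puka*, *ifli*).
Since the last vowel of *goposu* is /u/ (a rounded vowel), it takes -owo, giving *goposuowo*.
Since the last vowel of *lira* is /a/ (an unrounded vowel), it takes -et, giving *liraet*.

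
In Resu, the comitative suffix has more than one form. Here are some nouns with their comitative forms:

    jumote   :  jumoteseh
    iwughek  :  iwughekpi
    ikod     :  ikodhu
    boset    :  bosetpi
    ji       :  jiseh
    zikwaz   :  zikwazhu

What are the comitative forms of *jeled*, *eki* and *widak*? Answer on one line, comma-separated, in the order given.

Looking at the final sound of each stem: -pi when the stem ends in a voiceless consonant (*iwughek*, *boset*); -hu when the stem ends in a voiced consonant (*ikod*, *zikwaz*); -seh when the stem ends in a vowel (*jumote*, *ji*).
The final sound of *jeled* is /d/, which is a voiced consonant, so the suffix is -hu, giving *jeledhu*.
*eki*: final sound = /i/, a vowel → -seh → *ekiseh*.
Since the final sound of *widak* is /k/ (a voiceless consonant), it takes -pi, giving *widakpi*.

jeledhu, ekiseh, widakpi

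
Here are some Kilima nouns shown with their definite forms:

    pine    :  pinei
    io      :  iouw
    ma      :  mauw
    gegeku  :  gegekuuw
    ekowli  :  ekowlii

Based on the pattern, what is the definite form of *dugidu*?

dugiduuw

The suffix is conditioned by the last vowel: -i when the last vowel of the stem is a front vowel (*pine*, *ekowli*); -uw when the last vowel of the stem is a back vowel (*io*, *ma*, *gegeku*).
Since the last vowel of *dugidu* is /u/ (a back vowel), it takes -uw, giving *dugiduuw*.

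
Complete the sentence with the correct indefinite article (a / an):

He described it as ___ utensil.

The indefinite article is chosen by the initial *sound* of the following word, not its spelling.
*utensil* begins with the sound /juː/ (u pronounced /juː/) — a consonant sound.
So the article is *a*: He described it as a utensil.

a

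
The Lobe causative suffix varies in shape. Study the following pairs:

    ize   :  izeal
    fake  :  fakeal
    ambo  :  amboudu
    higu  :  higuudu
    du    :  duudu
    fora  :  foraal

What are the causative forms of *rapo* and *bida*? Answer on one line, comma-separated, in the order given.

The suffix is conditioned by the last vowel: -udu when the last vowel of the stem is a rounded vowel (*ambo*, *higu*, *du*); -al when the last vowel of the stem is an unrounded vowel (*ize*, *fake*, *fora*).
Since the last vowel of *rapo* is /o/ (a rounded vowel), it takes -udu, giving *rapoudu*.
Since the last vowel of *bida* is /a/ (an unrounded vowel), it takes -al, giving *bidaal*.

rapoudu, bidaal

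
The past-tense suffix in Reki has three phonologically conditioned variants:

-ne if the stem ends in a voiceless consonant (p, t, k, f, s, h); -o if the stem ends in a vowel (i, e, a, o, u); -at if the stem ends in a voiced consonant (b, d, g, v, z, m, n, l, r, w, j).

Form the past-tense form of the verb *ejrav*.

The final sound of *ejrav* is /v/, which is a voiced consonant, so the suffix is -at, giving *ejravat*.

ejravat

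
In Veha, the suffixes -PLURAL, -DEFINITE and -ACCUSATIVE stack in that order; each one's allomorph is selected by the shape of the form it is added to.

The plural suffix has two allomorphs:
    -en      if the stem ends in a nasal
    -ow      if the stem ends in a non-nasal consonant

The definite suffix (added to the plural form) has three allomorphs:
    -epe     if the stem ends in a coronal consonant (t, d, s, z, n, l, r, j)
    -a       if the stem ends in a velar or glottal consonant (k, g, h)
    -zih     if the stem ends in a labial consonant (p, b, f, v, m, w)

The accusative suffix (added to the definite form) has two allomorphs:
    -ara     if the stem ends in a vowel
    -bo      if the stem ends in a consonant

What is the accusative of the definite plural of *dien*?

*dien* — final consonant /n/ (a nasal) → -en → *dienen*.
The plural form *dienen*: final consonant = /n/, coronal → -epe → *dienenepe*.
The definite form *dienenepe* — final sound /e/ (a vowel) → -ara → *dienenepeara*.

dienenepeara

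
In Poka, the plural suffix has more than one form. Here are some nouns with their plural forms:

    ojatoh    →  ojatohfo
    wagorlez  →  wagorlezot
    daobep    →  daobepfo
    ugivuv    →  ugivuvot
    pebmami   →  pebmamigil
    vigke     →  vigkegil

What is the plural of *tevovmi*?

The suffix is conditioned by the final sound: -fo when the stem ends in a voiceless consonant (*ojatoh*, *daobep*); -ot when the stem ends in a voiced consonant (*wagorlez*, *ugivuv*); -gil when the stem ends in a vowel (*pebmami*, *vigke*).
The final sound of *tevovmi* is /i/, which is a vowel, so the suffix is -gil, giving *tevovmigil*.

tevovmigil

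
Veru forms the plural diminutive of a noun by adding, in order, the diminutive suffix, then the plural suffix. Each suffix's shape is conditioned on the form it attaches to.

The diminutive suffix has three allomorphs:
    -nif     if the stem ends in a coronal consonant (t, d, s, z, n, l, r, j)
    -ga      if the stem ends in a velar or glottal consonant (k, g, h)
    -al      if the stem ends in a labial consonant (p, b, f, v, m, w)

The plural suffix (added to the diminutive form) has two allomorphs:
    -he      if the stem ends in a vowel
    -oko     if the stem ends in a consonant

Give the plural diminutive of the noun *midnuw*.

midnuwaloko

Since the final consonant of *midnuw* is /w/ (labial), it takes -al, giving *midnuwal*.
The diminutive form *midnuwal* — final sound /l/ (a consonant) → -oko → *midnuwaloko*.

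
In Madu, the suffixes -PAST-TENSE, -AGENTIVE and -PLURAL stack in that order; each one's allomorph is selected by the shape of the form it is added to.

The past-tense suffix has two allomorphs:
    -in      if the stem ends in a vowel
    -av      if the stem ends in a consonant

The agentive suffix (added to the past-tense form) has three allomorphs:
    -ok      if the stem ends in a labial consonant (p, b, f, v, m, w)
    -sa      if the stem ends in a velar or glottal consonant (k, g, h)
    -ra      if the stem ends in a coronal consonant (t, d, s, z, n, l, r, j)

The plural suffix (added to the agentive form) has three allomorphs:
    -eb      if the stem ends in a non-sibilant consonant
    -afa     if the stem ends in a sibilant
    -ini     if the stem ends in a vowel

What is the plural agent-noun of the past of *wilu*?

*wilu* — final sound /u/ (a vowel) → -in → *wiluin*.
Since the final consonant of the past-tense form *wiluin* is /n/ (coronal), it takes -ra, giving *wiluinra*.
The agentive form *wiluinra* — final sound /a/ (a vowel) → -ini → *wiluinraini*.

wiluinraini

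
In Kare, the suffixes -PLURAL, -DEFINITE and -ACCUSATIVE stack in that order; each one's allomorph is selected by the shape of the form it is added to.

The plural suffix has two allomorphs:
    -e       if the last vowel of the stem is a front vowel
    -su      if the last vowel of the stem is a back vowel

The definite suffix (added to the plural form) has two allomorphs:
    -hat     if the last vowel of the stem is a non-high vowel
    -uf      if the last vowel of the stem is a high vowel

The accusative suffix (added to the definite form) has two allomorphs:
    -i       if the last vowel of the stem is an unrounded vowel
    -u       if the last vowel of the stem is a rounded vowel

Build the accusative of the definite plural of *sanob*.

sanobsuufu

Since the last vowel of *sanob* is /o/ (a back vowel), it takes -su, giving *sanobsu*.
The plural form *sanobsu*: last vowel = /u/, a high vowel → -uf → *sanobsuuf*.
Since the last vowel of the definite form *sanobsuuf* is /u/ (a rounded vowel), it takes -u, giving *sanobsuufu*.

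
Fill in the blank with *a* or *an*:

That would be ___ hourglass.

an

The indefinite article is chosen by the initial *sound* of the following word, not its spelling.
*hourglass* begins with the sound /aʊ/ (silent h) — a vowel sound.
So the article is *an*: That would be an hourglass.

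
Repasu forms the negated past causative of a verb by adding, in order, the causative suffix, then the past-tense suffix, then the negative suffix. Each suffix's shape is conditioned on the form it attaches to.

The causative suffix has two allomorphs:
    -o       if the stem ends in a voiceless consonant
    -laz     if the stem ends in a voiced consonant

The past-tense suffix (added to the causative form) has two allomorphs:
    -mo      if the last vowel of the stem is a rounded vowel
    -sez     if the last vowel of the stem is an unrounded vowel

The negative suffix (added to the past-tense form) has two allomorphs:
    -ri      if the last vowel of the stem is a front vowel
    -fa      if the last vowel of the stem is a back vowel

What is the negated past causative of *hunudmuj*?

hunudmujlazsezri

*hunudmuj*: final consonant = /j/, voiced → -laz → *hunudmujlaz*.
The causative form *hunudmujlaz*: last vowel = /a/, an unrounded vowel → -sez → *hunudmujlazsez*.
The past-tense form *hunudmujlazsez* — last vowel /e/ (a front vowel) → -ri → *hunudmujlazsezri*.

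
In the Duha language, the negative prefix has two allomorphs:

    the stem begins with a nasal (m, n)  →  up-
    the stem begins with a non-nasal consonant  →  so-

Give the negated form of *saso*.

sosaso

*saso*: first consonant = /s/, non-nasal → so- → *sosaso*.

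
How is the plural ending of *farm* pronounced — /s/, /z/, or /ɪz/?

The stem *farm* ends in a voiced non-sibilant sound.
The plural suffix surfaces as /ɪz/ after sibilants, /s/ after other voiceless consonants, and /z/ after other voiced sounds.
So the plural -s on *farm* is pronounced /z/.

/z/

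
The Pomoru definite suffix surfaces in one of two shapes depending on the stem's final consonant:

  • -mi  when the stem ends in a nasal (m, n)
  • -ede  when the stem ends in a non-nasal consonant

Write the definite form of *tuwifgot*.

tuwifgotede

The final consonant of *tuwifgot* is /t/, which is non-nasal, so the suffix is -ede, giving *tuwifgotede*.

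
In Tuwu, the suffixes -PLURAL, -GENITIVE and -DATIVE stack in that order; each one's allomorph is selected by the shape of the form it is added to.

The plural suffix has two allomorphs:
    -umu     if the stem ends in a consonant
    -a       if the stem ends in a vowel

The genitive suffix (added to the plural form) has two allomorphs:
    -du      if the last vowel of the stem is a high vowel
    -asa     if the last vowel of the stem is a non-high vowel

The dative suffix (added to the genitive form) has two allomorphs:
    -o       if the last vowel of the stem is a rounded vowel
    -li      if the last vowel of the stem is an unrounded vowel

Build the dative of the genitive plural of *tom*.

tomumuduo

*tom*: final sound = /m/, a consonant → -umu → *tomumu*.
The last vowel of the plural form *tomumu* is /u/, which is a high vowel, so the genitive suffix is -du, giving *tomumudu*.
The genitive form *tomumudu* — last vowel /u/ (a rounded vowel) → -o → *tomumuduo*.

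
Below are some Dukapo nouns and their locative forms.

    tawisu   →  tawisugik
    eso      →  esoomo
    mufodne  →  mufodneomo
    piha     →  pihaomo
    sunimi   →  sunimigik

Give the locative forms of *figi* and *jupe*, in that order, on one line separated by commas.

figigik, jupeomo

The pattern is height harmony: -gik when the last vowel of the stem is a high vowel (*tawisu*, *sunimi*); -omo when the last vowel of the stem is a non-high vowel (*eso*, *mufodne*, *piha*).
Since the last vowel of *figi* is /i/ (a high vowel), it takes -gik, giving *figigik*.
*jupe* — last vowel /e/ (a non-high vowel) → -omo → *jupeomo*.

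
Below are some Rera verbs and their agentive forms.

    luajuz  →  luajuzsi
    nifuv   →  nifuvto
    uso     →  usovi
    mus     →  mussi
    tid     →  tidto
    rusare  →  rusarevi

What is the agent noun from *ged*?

The alternation tracks the final sound of the stem — -si when the stem ends in a sibilant (*luajuz*, *mus*); -to when the stem ends in a non-sibilant consonant (*nifuv*, *tid*); -vi when the stem ends in a vowel (*uso*, *rusare*).
*ged* — final sound /d/ (a non-sibilant consonant) → -to → *gedto*.

gedto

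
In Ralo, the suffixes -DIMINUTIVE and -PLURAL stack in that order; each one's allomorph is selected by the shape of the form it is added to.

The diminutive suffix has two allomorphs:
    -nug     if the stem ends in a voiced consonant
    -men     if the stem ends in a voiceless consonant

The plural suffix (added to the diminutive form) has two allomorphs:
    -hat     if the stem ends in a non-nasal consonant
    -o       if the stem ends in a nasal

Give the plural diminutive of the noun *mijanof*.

mijanofmeno

*mijanof* — final consonant /f/ (voiceless) → -men → *mijanofmen*.
Since the final consonant of the diminutive form *mijanofmen* is /n/ (a nasal), it takes -o, giving *mijanofmeno*.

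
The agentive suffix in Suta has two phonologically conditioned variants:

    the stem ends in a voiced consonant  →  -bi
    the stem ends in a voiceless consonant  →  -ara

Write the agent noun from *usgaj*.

usgajbi

*usgaj*: final consonant = /j/, voiced → -bi → *usgajbi*.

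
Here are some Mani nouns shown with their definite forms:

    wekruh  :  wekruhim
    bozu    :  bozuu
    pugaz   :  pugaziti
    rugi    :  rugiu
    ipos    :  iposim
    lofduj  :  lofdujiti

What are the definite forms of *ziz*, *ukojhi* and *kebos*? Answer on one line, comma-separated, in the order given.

ziziti, ukojhiu, kebosim

The suffix is conditioned by the final sound: -im when the stem ends in a voiceless consonant (*wekruh*, *ipos*); -iti when the stem ends in a voiced consonant (*pugaz*, *lofduj*); -u when the stem ends in a vowel (*bozu*, *rugi*).
Since the final sound of *ziz* is /z/ (a voiced consonant), it takes -iti, giving *ziziti*.
The final sound of *ukojhi* is /i/, which is a vowel, so the suffix is -u, giving *ukojhiu*.
The final sound of *kebos* is /s/, which is a voiceless consonant, so the suffix is -im, giving *kebosim*.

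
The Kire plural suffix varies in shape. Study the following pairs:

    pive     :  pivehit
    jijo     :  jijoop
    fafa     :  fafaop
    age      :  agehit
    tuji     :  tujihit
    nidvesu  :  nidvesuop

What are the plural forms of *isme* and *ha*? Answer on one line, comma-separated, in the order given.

ismehit, haop

The suffix is conditioned by the last vowel: -hit when the last vowel of the stem is a front vowel (*pive*, *age*, *tuji*); -op when the last vowel of the stem is a back vowel (*jijo*, *fafa*, *nidvesu*).
*isme*: last vowel = /e/, a front vowel → -hit → *ismehit*.
*ha*: last vowel = /a/, a back vowel → -op → *haop*.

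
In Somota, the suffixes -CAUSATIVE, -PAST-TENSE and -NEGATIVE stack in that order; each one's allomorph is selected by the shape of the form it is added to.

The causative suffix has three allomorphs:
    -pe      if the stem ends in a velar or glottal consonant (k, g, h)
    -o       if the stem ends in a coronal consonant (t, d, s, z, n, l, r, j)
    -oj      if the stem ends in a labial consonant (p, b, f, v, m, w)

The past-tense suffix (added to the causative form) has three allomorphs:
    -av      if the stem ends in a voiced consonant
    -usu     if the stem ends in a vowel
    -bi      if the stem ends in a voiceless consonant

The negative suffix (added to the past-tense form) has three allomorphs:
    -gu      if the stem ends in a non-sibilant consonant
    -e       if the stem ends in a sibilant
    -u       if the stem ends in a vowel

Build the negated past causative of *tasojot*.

*tasojot* — final consonant /t/ (coronal) → -o → *tasojoto*.
The causative form *tasojoto* — final sound /o/ (a vowel) → -usu → *tasojotousu*.
The past-tense form *tasojotousu*: final sound = /u/, a vowel → -u → *tasojotousuu*.

tasojotousuu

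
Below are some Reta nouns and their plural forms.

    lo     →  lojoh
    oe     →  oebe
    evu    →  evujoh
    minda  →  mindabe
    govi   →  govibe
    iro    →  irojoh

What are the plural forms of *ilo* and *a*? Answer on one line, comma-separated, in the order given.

Looking at the last vowel of each stem: -joh when the last vowel of the stem is a rounded vowel (*lo*, *evu*, *iro*); -be when the last vowel of the stem is an unrounded vowel (*oe*, *minda*, *govi*).
*ilo* — last vowel /o/ (a rounded vowel) → -joh → *ilojoh*.
*a*: last vowel = /a/, an unrounded vowel → -be → *abe*.

ilojoh, abe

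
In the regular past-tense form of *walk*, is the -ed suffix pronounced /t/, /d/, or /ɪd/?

The stem *walk* ends in a voiceless consonant other than /t/.
The -ed suffix is realized as /ɪd/ after /t, d/; as /t/ after other voiceless consonants; and as /d/ after other voiced sounds.
So -ed on *walk* is pronounced /t/.

/t/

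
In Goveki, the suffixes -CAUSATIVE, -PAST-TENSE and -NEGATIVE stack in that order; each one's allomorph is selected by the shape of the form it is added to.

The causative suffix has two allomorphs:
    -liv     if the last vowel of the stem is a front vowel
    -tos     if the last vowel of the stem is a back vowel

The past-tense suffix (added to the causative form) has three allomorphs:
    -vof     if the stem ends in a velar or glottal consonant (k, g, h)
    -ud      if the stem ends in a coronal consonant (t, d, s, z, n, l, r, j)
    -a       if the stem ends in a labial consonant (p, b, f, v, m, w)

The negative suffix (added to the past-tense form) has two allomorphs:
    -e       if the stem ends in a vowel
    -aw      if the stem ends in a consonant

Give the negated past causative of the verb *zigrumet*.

zigrumetlivae

*zigrumet* — last vowel /e/ (a front vowel) → -liv → *zigrumetliv*.
The causative form *zigrumetliv* — final consonant /v/ (labial) → -a → *zigrumetliva*.
The final sound of the past-tense form *zigrumetliva* is /a/, which is a vowel, so the negative suffix is -e, giving *zigrumetlivae*.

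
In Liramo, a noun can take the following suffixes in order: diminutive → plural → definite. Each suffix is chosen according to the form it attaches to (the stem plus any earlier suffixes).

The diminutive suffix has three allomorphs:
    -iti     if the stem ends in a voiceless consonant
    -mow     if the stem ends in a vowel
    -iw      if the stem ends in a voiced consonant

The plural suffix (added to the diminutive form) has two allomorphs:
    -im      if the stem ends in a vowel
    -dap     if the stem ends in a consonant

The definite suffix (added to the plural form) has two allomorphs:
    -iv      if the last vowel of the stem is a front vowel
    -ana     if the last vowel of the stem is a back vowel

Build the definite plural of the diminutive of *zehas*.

zehasitiimiv

*zehas*: final sound = /s/, a voiceless consonant → -iti → *zehasiti*.
The diminutive form *zehasiti*: final sound = /i/, a vowel → -im → *zehasitiim*.
The plural form *zehasitiim*: last vowel = /i/, a front vowel → -iv → *zehasitiimiv*.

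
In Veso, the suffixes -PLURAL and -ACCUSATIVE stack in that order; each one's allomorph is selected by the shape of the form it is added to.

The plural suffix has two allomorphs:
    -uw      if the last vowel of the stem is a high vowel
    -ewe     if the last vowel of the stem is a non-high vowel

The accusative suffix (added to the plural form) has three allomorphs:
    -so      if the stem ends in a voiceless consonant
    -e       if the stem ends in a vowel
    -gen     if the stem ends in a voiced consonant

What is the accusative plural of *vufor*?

vuforewee

Since the last vowel of *vufor* is /o/ (a non-high vowel), it takes -ewe, giving *vuforewe*.
The final sound of the plural form *vuforewe* is /e/, which is a vowel, so the accusative suffix is -e, giving *vuforewee*.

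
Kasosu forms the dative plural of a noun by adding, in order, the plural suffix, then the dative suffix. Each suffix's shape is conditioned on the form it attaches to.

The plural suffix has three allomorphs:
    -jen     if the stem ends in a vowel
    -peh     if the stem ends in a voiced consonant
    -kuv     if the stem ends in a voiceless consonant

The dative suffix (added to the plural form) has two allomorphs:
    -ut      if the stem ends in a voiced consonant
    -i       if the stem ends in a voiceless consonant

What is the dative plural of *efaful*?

The final sound of *efaful* is /l/, which is a voiced consonant, so the plural suffix is -peh, giving *efafulpeh*.
Since the final consonant of the plural form *efafulpeh* is /h/ (voiceless), it takes -i, giving *efafulpehi*.

efafulpehi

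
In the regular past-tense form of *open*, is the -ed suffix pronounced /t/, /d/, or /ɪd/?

/d/

The stem *open* ends in a voiced sound other than /d/.
The -ed suffix is realized as /ɪd/ after /t, d/; as /t/ after other voiceless consonants; and as /d/ after other voiced sounds.
So -ed on *open* is pronounced /d/.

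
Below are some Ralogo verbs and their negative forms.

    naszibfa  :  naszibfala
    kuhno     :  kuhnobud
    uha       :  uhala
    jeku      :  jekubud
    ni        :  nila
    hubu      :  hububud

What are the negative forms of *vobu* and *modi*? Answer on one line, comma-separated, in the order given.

vobubud, modila

The alternation tracks the last vowel of the stem — -bud when the last vowel of the stem is a rounded vowel (*kuhno*, *jeku*, *hubu*); -la when the last vowel of the stem is an unrounded vowel (*naszibfa*, *uha*, *ni*).
*vobu* — last vowel /u/ (a rounded vowel) → -bud → *vobubud*.
Since the last vowel of *modi* is /i/ (an unrounded vowel), it takes -la, giving *modila*.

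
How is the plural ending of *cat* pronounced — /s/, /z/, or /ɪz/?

The stem *cat* ends in a voiceless non-sibilant consonant.
The plural suffix surfaces as /ɪz/ after sibilants, /s/ after other voiceless consonants, and /z/ after other voiced sounds.
So the plural -s on *cat* is pronounced /s/.

/s/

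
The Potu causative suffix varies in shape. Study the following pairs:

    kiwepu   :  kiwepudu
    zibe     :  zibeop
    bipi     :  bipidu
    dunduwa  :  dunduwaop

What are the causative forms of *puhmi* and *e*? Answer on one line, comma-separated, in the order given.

Looking at the last vowel of each stem: -du when the last vowel of the stem is a high vowel (*kiwepu*, *bipi*); -op when the last vowel of the stem is a non-high vowel (*zibe*, *dunduwa*).
*puhmi* — last vowel /i/ (a high vowel) → -du → *puhmidu*.
*e* — last vowel /e/ (a non-high vowel) → -op → *eop*.

puhmidu, eop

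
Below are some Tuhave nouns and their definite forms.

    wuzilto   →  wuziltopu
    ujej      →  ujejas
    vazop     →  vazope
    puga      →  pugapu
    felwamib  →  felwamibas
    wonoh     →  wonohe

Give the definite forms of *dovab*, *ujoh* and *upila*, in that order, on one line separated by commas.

The suffix is conditioned by the final sound: -e when the stem ends in a voiceless consonant (*vazop*, *wonoh*); -as when the stem ends in a voiced consonant (*ujej*, *felwamib*); -pu when the stem ends in a vowel (*wuzilto*, *puga*).
The final sound of *dovab* is /b/, which is a voiced consonant, so the suffix is -as, giving *dovabas*.
*ujoh*: final sound = /h/, a voiceless consonant → -e → *ujohe*.
The final sound of *upila* is /a/, which is a vowel, so the suffix is -pu, giving *upilapu*.

dovabas, ujohe, upilapu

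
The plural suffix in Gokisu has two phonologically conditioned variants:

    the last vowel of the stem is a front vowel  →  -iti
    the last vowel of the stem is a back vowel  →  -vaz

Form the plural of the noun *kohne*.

kohneiti

*kohne* — last vowel /e/ (a front vowel) → -iti → *kohneiti*.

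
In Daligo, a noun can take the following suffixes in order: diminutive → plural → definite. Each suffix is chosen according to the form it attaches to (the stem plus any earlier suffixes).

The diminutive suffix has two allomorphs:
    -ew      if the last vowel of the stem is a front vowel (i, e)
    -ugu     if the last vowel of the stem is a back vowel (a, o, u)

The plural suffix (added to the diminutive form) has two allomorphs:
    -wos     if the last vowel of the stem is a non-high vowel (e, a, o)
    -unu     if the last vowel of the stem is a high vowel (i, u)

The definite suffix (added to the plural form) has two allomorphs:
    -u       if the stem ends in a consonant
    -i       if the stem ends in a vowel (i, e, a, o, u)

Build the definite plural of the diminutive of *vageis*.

*vageis* — last vowel /i/ (a front vowel) → -ew → *vageisew*.
Since the last vowel of the diminutive form *vageisew* is /e/ (a non-high vowel), it takes -wos, giving *vageisewwos*.
Since the final sound of the plural form *vageisewwos* is /s/ (a consonant), it takes -u, giving *vageisewwosu*.

vageisewwosu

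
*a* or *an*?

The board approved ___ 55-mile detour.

The indefinite article is chosen by the initial *sound* of the following word, not its spelling.
The number *55* is spoken "fifty-…", beginning with /ˈfɪfti/ — a consonant sound.
So the article is *a*: The board approved a 55-mile detour.

a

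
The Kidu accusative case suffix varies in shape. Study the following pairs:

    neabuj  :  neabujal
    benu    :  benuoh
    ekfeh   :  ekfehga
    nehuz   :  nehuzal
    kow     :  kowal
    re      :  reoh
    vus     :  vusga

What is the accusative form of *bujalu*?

Looking at the final sound of each stem: -ga when the stem ends in a voiceless consonant (*ekfeh*, *vus*); -al when the stem ends in a voiced consonant (*neabuj*, *nehuz*, *kow*); -oh when the stem ends in a vowel (*benu*, *re*).
*bujalu* — final sound /u/ (a vowel) → -oh → *bujaluoh*.

bujaluoh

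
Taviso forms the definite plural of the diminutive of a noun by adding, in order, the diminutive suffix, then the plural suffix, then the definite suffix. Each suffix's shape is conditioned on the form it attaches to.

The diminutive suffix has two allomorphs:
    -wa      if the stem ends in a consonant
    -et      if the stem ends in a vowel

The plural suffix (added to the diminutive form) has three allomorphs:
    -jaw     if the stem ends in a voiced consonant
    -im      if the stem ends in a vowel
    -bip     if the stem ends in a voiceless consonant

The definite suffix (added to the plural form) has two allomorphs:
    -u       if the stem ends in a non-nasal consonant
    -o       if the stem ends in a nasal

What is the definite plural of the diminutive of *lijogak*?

Since the final sound of *lijogak* is /k/ (a consonant), it takes -wa, giving *lijogakwa*.
The diminutive form *lijogakwa*: final sound = /a/, a vowel → -im → *lijogakwaim*.
The plural form *lijogakwaim*: final consonant = /m/, a nasal → -o → *lijogakwaimo*.

lijogakwaimo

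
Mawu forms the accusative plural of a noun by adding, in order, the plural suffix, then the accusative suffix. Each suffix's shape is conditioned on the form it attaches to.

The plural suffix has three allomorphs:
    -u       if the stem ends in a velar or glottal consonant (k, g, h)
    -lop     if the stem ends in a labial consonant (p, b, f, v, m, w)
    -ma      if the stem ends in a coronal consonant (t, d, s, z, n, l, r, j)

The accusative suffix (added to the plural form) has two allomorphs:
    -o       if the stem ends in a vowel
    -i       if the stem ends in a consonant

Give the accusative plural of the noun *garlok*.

garlokuo

*garlok* — final consonant /k/ (velar/glottal) → -u → *garloku*.
The plural form *garloku*: final sound = /u/, a vowel → -o → *garlokuo*.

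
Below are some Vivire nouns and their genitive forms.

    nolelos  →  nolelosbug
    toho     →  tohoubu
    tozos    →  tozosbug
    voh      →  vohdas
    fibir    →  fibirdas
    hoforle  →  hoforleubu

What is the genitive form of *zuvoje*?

zuvojeubu

The pattern is sibilance of the final sound: -bug when the stem ends in a sibilant (*nolelos*, *tozos*); -das when the stem ends in a non-sibilant consonant (*voh*, *fibir*); -ubu when the stem ends in a vowel (*toho*, *hoforle*).
Since the final sound of *zuvoje* is /e/ (a vowel), it takes -ubu, giving *zuvojeubu*.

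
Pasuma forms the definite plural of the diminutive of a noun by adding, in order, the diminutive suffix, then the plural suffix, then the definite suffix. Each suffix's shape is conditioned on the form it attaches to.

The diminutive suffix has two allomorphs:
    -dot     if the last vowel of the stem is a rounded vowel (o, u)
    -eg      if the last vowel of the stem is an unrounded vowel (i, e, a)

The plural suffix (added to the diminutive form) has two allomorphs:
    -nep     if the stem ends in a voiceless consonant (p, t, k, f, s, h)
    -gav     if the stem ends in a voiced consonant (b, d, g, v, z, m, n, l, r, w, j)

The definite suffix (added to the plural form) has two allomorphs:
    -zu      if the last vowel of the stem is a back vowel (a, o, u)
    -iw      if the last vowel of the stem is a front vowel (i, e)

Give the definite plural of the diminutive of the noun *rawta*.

rawtaeggavzu

The last vowel of *rawta* is /a/, which is an unrounded vowel, so the diminutive suffix is -eg, giving *rawtaeg*.
The final consonant of the diminutive form *rawtaeg* is /g/, which is voiced, so the plural suffix is -gav, giving *rawtaeggav*.
The plural form *rawtaeggav*: last vowel = /a/, a back vowel → -zu → *rawtaeggavzu*.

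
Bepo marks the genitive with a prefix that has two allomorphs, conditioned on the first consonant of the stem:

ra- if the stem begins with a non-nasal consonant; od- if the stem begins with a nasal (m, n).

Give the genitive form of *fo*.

*fo*: first consonant = /f/, non-nasal → ra- → *rafo*.

rafo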